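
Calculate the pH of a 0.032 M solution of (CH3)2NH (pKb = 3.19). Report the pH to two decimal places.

pH = 11.63

(CH3)2NH + H2O ⇌ (CH3)2NH2+ + OH-
Kb = 10^(−3.19) = 6.46 × 10^-4
Kb = x²/(0.032 − x) = 6.46 × 10^-4
x is not negligible relative to C₀; solve x² + 0.000646·x − 2.07e-05 = 0.
x = [−0.000646 + √(0.000646² + 8.27e-05)]/2 = 4.24 × 10^-3 M
pOH = −log(4.24 × 10^-3) = 2.37; pH = 14.00 − 2.37 = 11.63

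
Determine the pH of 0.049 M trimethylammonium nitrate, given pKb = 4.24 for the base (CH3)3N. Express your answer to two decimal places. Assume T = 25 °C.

(CH3)3NH+ is the conjugate acid of the weak base (CH3)3N.
Kb = 10^(−4.24) = 5.75 × 10^-5
Ka = Kw/Kb = 1.0×10^-14 / 5.75 × 10^-5 = 1.74 × 10^-10
Ka = [H+]²/(0.049 − [H+]) = 1.74 × 10^-10
Since Ka ≪ C₀, [H+] ≈ √(Ka·C₀) = 2.92 × 10^-6 M.
Check: 0.006% ionized — well under 5%, approximation valid.
pH = −log[H+] = −log(2.92 × 10^-6) = 5.53

pH = 5.53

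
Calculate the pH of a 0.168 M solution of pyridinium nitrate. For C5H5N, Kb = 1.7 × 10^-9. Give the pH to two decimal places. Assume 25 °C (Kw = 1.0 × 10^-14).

C5H5NH+ is the conjugate acid of the weak base C5H5N.
Ka = Kw/Kb = 1.0×10^-14 / 1.7 × 10^-9 = 5.88 × 10^-6
From the ICE table, Ka = x²/(0.168 − x) = 5.88 × 10^-6.
Since Ka ≪ C₀, x ≈ √(Ka·C₀) = 9.94 × 10^-4 M.
(x/C₀ = 0.59% < 5%, so the approximation holds.)
pH = −log[H+] = −log(9.94 × 10^-4) = 3.00

pH = 3.00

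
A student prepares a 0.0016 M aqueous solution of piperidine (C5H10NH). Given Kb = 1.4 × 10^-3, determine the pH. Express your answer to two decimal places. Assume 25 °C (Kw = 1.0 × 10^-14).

pH = 10.98

C5H10NH + H2O ⇌ C5H10NH2+ + OH-
Kb = x²/(0.0016 − x) = 1.4 × 10^-3
The 5% rule fails; solving x² + Kb·x − Kb·C₀ = 0 exactly:
x = [−0.0014 + √(0.0014² + 8.96e-06)]/2 = 9.52 × 10^-4 M
pOH = 3.02, so pH = 14.00 − pOH = 10.98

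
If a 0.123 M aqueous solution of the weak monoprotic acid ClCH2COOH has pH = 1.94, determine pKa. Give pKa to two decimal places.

[H+] = 10^(-1.94) = 1.15 × 10^-2 M
At equilibrium [HA] = 0.123 − 1.15 × 10^-2 = 1.12 × 10^-1 M
Ka = [H+][A-]/[HA] = (1.15 × 10^-2)² / 1.12 × 10^-1 = 1.18 × 10^-3
pKa = -log(1.18 × 10^-3) = 2.93

pKa = 2.93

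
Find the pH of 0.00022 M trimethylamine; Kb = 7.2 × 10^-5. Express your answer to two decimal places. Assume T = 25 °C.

pH = 9.98

(CH3)3N + H2O ⇌ (CH3)3NH+ + OH-
Kb = x²/(0.00022 − x) = 7.2 × 10^-5
Here C₀/Kb ≈ 3.06, so the small-x approximation fails. Use the quadratic:
x = [−7.2e-05 + √(7.2e-05² + 6.34e-08)]/2 = 9.49 × 10^-5 M
pOH = 4.02, so pH = 14.00 − pOH = 9.98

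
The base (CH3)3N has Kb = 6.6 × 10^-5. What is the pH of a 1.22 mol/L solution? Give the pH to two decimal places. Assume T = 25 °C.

pH = 11.95

(CH3)3N + H2O ⇌ (CH3)3NH+ + OH-
Kb = [OH-]²/(1.22 − [OH-]) = 6.6 × 10^-5
Assume [OH-] ≪ 1.22: [OH-] ≈ √(6.6 × 10^-5 × 1.22) = 8.97 × 10^-3 M
pOH = −log(8.97 × 10^-3) = 2.05; pH = 14.00 − 2.05 = 11.95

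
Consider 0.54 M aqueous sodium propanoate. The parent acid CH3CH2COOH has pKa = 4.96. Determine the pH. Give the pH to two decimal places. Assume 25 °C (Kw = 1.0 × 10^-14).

pH = 9.35

CH3CH2COO- is the conjugate base of the weak acid CH3CH2COOH.
Ka = 10^(−4.96) = 1.10 × 10^-5
Kb = Kw/Ka = 1.0×10^-14 / 1.10 × 10^-5 = 9.09 × 10^-10
Let x = [OH-] at equilibrium. Kb = x²/(0.54 − x).
Assume x ≪ 0.54: x ≈ √(9.09 × 10^-10 × 0.54) = 2.22 × 10^-5 M
Check: 0.0041% ionized — well under 5%, approximation valid.
pOH = 4.65, so pH = 14.00 − pOH = 9.35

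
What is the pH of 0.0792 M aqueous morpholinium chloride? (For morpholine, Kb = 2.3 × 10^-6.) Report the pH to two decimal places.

C4H8ONH2+ is the conjugate acid of the weak base C4H8ONH.
Ka = Kw/Kb = 1.0×10^-14 / 2.3 × 10^-6 = 4.35 × 10^-9
From the ICE table, Ka = x²/(0.0792 − x) = 4.35 × 10^-9.
Since Ka ≪ C₀, x ≈ √(Ka·C₀) = 1.86 × 10^-5 M.
pH = −log(1.86 × 10^-5) = 4.73

pH = 4.73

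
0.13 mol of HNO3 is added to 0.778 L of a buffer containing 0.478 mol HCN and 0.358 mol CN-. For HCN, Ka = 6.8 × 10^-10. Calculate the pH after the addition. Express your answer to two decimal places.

pH = 8.74

Added H+ converts CN- to HCN: HCN → 0.608 mol, CN- → 0.228 mol.
pKa = −log(6.8 × 10^-10) = 9.167
Henderson–Hasselbalch with mole ratio 0.228/0.608: pH = 9.167 + (-0.426)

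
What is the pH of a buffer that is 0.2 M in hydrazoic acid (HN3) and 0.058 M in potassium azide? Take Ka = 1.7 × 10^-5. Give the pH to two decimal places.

pKa = −log(1.7 × 10^-5) = 4.770
pH = pKa + log([A⁻]/[HA]) = 4.770 + log(0.058/0.2)
pH = 4.770 + (-0.538) = 4.23

pH = 4.23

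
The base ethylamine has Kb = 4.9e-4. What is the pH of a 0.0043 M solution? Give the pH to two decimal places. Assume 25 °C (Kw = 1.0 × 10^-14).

pH = 11.09

C2H5NH2 + H2O ⇌ C2H5NH3+ + OH-
Kb = [OH-]²/(0.0043 − [OH-]) = 4.9 × 10^-4
[OH-] is not negligible relative to C₀; solve [OH-]² + 0.00049·[OH-] − 2.11e-06 = 0.
[OH-] = [−0.00049 + √(0.00049² + 8.43e-06)]/2 = 1.23 × 10^-3 M
pOH = 2.91, so pH = 14.00 − pOH = 11.09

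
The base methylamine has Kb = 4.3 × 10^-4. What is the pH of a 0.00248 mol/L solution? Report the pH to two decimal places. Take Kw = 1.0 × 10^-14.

CH3NH2 + H2O ⇌ CH3NH3+ + OH-
Kb = x²/(0.00248 − x) = 4.3 × 10^-4
x is not negligible relative to C₀; solve x² + 0.00043·x − 1.07e-06 = 0.
x = (−Kb + √(Kb² + 4·Kb·C₀))/2 = 8.40 × 10^-4 M
pOH = 3.08, so pH = 14.00 − pOH = 10.92

pH = 10.92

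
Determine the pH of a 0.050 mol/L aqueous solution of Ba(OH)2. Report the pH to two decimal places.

pH = 13.00

Ba(OH)2 is a strong base (each formula unit releases 2 OH-); [OH-] = 0.1 M.
pOH = -log(0.1) = 1.00
pH = 14.00 - 1.00 = 13.00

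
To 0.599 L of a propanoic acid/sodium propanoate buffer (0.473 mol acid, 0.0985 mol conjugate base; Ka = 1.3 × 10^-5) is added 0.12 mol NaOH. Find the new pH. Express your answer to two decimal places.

OH- converts CH3CH2COOH to CH3CH2COO-: CH3CH2COOH → 0.353 mol, CH3CH2COO- → 0.218 mol.
pKa = −log(1.3 × 10^-5) = 4.886
pH = pKa + log([A⁻]/[HA]) = 4.886 + log(0.218/0.353) = 4.886 -0.209

pH = 4.68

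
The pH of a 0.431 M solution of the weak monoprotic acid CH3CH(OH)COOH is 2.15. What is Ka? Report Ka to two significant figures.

Ka = 1.2 × 10^-4

[H+] = 10^(-2.15) = 7.08 × 10^-3 M
At equilibrium [HA] = 0.431 − 7.08 × 10^-3 = 4.24 × 10^-1 M
Ka = [H+][A-]/[HA] = (7.08 × 10^-3)² / 4.24 × 10^-1 = 1.2 × 10^-4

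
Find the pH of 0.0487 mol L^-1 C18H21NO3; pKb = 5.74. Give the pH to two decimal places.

C18H21NO3 + H2O ⇌ C18H22NO3+ + OH-
Kb = 10^(−5.74) = 1.82 × 10^-6
Kb = [OH-]²/(0.0487 − [OH-]) = 1.82 × 10^-6
Since Kb ≪ C₀, [OH-] ≈ √(Kb·C₀) = 2.98 × 10^-4 M.
([OH-]/C₀ = 0.61% < 5%, so the approximation holds.)
pOH = 3.53, so pH = 14.00 − pOH = 10.47

pH = 10.47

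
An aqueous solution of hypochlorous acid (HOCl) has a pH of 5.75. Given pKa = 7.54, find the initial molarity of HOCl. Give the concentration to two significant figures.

C₀ = 1.1 × 10^-4 M

[H+] = 10^(-5.75) = 1.78 × 10^-6 M = x
Ka = 10^(−7.54) = 2.88 × 10^-8
Ka = x²/(C₀ − x) ⇒ C₀ = x + x²/Ka
C₀ = 1.78 × 10^-6 + (1.78 × 10^-6)²/(2.88 × 10^-8) = 1.12 × 10^-4 M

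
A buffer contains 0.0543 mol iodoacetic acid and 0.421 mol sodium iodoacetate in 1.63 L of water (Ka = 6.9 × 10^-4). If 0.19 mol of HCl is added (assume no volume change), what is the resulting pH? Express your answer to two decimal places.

After neutralization: n(ICH2COOH) = 0.244 mol, n(ICH2COO-) = 0.231 mol.
pKa = −log(6.9 × 10^-4) = 3.161
pH = pKa + log(n_ICH2COO-/n_ICH2COOH) = 3.161 + log(0.231/0.244) = 3.161 + (-0.024)

pH = 3.14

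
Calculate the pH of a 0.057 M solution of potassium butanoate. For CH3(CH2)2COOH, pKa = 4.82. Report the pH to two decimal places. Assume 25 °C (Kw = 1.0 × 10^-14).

CH3(CH2)2COO- is the conjugate base of the weak acid CH3(CH2)2COOH.
Ka = 10^(−4.82) = 1.51 × 10^-5
Kb = Kw/Ka = 1.0×10^-14 / 1.51 × 10^-5 = 6.62 × 10^-10
Kb = [OH-]²/(0.057 − [OH-]) = 6.62 × 10^-10
Since Kb ≪ C₀, [OH-] ≈ √(Kb·C₀) = 6.14 × 10^-6 M.
pOH = 5.21, so pH = 14.00 − pOH = 8.79

pH = 8.79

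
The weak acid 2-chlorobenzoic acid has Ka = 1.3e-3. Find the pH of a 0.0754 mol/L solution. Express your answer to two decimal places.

ClC6H4COOH ⇌ ClC6H4COO- + H+
Ka = [H+]²/(0.0754 − [H+]) = 1.3 × 10^-3
The 5% rule fails; solving [H+]² + Ka·[H+] − Ka·C₀ = 0 exactly:
[H+] = (−Ka + √(Ka² + 4·Ka·C₀))/2 = 9.27 × 10^-3 M
pH = −log[H+] = −log(9.27 × 10^-3) = 2.03

pH = 2.03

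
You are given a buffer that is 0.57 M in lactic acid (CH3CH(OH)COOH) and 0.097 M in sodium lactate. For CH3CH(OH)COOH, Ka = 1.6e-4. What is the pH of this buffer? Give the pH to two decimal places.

pH = 3.03

pKa = −log(1.6 × 10^-4) = 3.796
pH = pKa + log([A⁻]/[HA]) = 3.796 + log(0.097/0.57)
pH = 3.796 + (-0.769) = 3.03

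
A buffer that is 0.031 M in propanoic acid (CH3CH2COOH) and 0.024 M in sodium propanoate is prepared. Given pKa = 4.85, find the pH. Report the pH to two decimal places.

Henderson–Hasselbalch: pH = pKa + log([CH3CH2COO-]/[CH3CH2COOH]) = 4.85 + log(0.024/0.031)
pH = 4.85 + (-0.111) = 4.74

pH = 4.74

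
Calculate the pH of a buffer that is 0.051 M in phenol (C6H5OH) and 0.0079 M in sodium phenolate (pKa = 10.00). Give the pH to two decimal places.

pH = 9.19

pH = pKa + log([A⁻]/[HA]) = 10.00 + log(0.0079/0.051)
pH = 10.00 + (-0.810) = 9.19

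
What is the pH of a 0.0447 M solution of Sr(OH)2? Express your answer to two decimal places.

pH = 12.95

Sr(OH)2 is a strong base (each formula unit releases 2 OH-); [OH-] = 0.0894 M.
pOH = -log(0.0894) = 1.05
pH = 14.00 - 1.05 = 12.95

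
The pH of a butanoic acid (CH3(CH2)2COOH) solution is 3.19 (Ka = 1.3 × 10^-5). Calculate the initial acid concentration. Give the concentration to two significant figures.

[H+] = 10^(-3.19) = 6.46 × 10^-4 M = x
Ka = x²/(C₀ − x) ⇒ C₀ = x + x²/Ka
C₀ = 6.46 × 10^-4 + (6.46 × 10^-4)²/(1.3 × 10^-5) = 3.27 × 10^-2 M

C₀ = 3.3 × 10^-2 M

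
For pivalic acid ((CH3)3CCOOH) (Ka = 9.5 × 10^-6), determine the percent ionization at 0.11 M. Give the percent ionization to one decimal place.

0.9%

(CH3)3CCOOH ⇌ (CH3)3CCOO- + H+; let x = [H+] at equilibrium.
x ≈ √(Ka·C₀) = √(9.5 × 10^-6 × 0.11) = 1.02 × 10^-3 M
% ionization = x/C₀ × 100% = 1.02 × 10^-3/0.11 × 100% = 0.9%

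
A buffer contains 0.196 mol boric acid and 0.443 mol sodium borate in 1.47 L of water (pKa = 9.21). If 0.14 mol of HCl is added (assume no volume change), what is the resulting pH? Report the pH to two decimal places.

After neutralization: n(B(OH)3) = 0.336 mol, n(B(OH)4-) = 0.303 mol.
pH = pKa + log(n_B(OH)4-/n_B(OH)3) = 9.21 + log(0.303/0.336) = 9.21 + (-0.045)

pH = 9.17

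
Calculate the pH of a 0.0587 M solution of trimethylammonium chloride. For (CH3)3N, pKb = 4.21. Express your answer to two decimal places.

pH = 5.51

(CH3)3NH+ is the conjugate acid of the weak base (CH3)3N.
Kb = 10^(−4.21) = 6.17 × 10^-5
Ka = Kw/Kb = 1.0×10^-14 / 6.17 × 10^-5 = 1.62 × 10^-10
Let x = [H+] at equilibrium. Ka = x²/(0.0587 − x).
Assume x ≪ 0.0587: x ≈ √(1.62 × 10^-10 × 0.0587) = 3.08 × 10^-6 M
(x/C₀ = 0.0053% < 5%, so the approximation holds.)
pH = −log(3.08 × 10^-6) = 5.51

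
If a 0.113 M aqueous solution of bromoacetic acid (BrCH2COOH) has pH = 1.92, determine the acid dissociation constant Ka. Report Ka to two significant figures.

[H+] = 10^(-1.92) = 1.20 × 10^-2 M
At equilibrium [HA] = 0.113 − 1.20 × 10^-2 = 1.01 × 10^-1 M
Ka = [H+][A-]/[HA] = (1.20 × 10^-2)² / 1.01 × 10^-1 = 1.4 × 10^-3

Ka = 1.4 × 10^-3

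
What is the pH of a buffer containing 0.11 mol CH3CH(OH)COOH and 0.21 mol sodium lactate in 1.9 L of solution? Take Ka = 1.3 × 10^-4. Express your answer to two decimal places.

pH = 4.17

pKa = −log(1.3 × 10^-4) = 3.886
Henderson–Hasselbalch: pH = pKa + log([CH3CH(OH)COO-]/[CH3CH(OH)COOH]) = 3.886 + log(0.21/0.11)
pH = 3.886 + (+0.281) = 4.17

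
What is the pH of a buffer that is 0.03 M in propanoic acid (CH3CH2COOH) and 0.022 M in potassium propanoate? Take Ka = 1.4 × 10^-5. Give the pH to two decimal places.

pH = 4.72

pKa = −log(1.4 × 10^-5) = 4.854
Using pH = pKa + log([base]/[acid]) with [base]/[acid] = 0.022/0.03:
pH = 4.854 + (-0.135) = 4.72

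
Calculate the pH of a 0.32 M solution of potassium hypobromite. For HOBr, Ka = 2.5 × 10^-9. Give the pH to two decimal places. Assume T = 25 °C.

OBr- is the conjugate base of the weak acid HOBr.
Kb = Kw/Ka = 1.0×10^-14 / 2.5 × 10^-9 = 4.00 × 10^-6
From the ICE table, Kb = x²/(0.32 − x) = 4.00 × 10^-6.
Neglecting x in the denominator: x = √(4.00 × 10^-6 × 0.32) = 1.13 × 10^-3 M
Check: 0.35% ionized — well under 5%, approximation valid.
pOH = −log(1.13 × 10^-3) = 2.95; pH = 14.00 − 2.95 = 11.05

pH = 11.05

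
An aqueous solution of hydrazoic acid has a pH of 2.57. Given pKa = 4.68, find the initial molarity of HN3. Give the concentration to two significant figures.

[H+] = 10^(-2.57) = 2.69 × 10^-3 M = x
Ka = 10^(−4.68) = 2.09 × 10^-5
Ka = x²/(C₀ − x) ⇒ C₀ = x + x²/Ka
C₀ = 2.69 × 10^-3 + (2.69 × 10^-3)²/(2.09 × 10^-5) = 3.49 × 10^-1 M

C₀ = 3.5 × 10^-1 M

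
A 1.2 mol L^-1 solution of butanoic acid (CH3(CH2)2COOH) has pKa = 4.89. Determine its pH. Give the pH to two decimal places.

pH = 2.41

CH3(CH2)2COOH ⇌ CH3(CH2)2COO- + H+
Ka = 10^(−4.89) = 1.29 × 10^-5
Ka = x²/(1.2 − x) = 1.29 × 10^-5
Neglecting x in the denominator: x = √(1.29 × 10^-5 × 1.2) = 3.93 × 10^-3 M
Check: 0.33% ionized — well under 5%, approximation valid.
pH = −log[H+] = −log(3.93 × 10^-3) = 2.41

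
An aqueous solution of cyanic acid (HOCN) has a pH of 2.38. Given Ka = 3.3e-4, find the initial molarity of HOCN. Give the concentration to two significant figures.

C₀ = 5.7 × 10^-2 M

[H+] = 10^(-2.38) = 4.17 × 10^-3 M = x
Ka = x²/(C₀ − x) ⇒ C₀ = x + x²/Ka
C₀ = 4.17 × 10^-3 + (4.17 × 10^-3)²/(3.3 × 10^-4) = 5.69 × 10^-2 M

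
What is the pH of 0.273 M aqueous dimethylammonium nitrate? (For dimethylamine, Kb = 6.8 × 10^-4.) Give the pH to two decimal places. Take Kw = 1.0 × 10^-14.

(CH3)2NH2+ is the conjugate acid of the weak base (CH3)2NH.
Ka = Kw/Kb = 1.0×10^-14 / 6.8 × 10^-4 = 1.47 × 10^-11
From the ICE table, Ka = [H+]²/(0.273 − [H+]) = 1.47 × 10^-11.
Assume [H+] ≪ 0.273: [H+] ≈ √(1.47 × 10^-11 × 0.273) = 2.00 × 10^-6 M
Check: 0.00073% ionized — well under 5%, approximation valid.
pH = −log[H+] = −log(2.00 × 10^-6) = 5.70

pH = 5.70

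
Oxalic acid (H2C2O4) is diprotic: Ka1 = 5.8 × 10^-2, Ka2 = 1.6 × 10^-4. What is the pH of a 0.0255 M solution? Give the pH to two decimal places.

pH = 1.72

Ka1 ≫ Ka2, so treat the first dissociation as the only significant source of H+.
Ka1 = x²/(0.0255 − x) = 5.8 × 10^-2
Solving the quadratic: x = (−Ka1 + √(Ka1² + 4·Ka1·C₀))/2 = 1.92 × 10^-2 M
pH = −log(1.92 × 10^-2) = 1.72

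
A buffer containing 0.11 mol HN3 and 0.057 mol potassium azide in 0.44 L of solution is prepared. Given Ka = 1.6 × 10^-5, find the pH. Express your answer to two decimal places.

pKa = −log(1.6 × 10^-5) = 4.796
pH = pKa + log([A⁻]/[HA]) = 4.796 + log(0.057/0.11)
pH = 4.796 + (-0.286) = 4.51

pH = 4.51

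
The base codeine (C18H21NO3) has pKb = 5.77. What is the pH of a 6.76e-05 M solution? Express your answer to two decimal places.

pH = 9.00

C18H21NO3 + H2O ⇌ C18H22NO3+ + OH-
Kb = 10^(−5.77) = 1.70 × 10^-6
Kb = [OH-]²/(6.76e-05 − [OH-]) = 1.70 × 10^-6
Here C₀/Kb ≈ 39.8, so the small-[OH-] approximation fails. Use the quadratic:
[OH-] = [−1.7e-06 + √(1.7e-06² + 4.6e-10)]/2 = 9.90 × 10^-6 M
pOH = 5.00, so pH = 14.00 − pOH = 9.00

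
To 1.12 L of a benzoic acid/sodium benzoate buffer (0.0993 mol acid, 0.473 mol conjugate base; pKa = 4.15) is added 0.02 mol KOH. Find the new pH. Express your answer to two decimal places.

After neutralization: n(C6H5COOH) = 0.0793 mol, n(C6H5COO-) = 0.493 mol.
Henderson–Hasselbalch with mole ratio 0.493/0.0793: pH = 4.15 + (+0.794)

pH = 4.94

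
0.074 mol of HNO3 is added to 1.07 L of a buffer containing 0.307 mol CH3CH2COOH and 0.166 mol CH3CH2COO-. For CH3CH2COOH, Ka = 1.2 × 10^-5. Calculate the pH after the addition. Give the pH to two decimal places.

After neutralization: n(CH3CH2COOH) = 0.381 mol, n(CH3CH2COO-) = 0.092 mol.
pKa = −log(1.2 × 10^-5) = 4.921
Henderson–Hasselbalch with mole ratio 0.092/0.381: pH = 4.921 + (-0.617)

pH = 4.30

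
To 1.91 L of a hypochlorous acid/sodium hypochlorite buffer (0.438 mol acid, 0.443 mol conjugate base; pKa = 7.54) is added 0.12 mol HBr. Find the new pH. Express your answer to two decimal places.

After neutralization: n(HOCl) = 0.558 mol, n(OCl-) = 0.323 mol.
pH = pKa + log([A⁻]/[HA]) = 7.54 + log(0.323/0.558) = 7.54 -0.237

pH = 7.30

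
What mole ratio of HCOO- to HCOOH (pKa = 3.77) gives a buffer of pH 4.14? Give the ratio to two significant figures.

ratio = 2.3

pH = pKa + log(r) ⇒ log(r) = 4.14 − 3.77 = +0.37
r = [HCOO-]/[HCOOH] = 10^(+0.37) = 2.34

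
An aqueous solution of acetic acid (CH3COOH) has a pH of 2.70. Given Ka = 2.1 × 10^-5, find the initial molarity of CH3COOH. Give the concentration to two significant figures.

[H+] = 10^(-2.70) = 2.00 × 10^-3 M = x
Ka = x²/(C₀ − x) ⇒ C₀ = x + x²/Ka
C₀ = 2.00 × 10^-3 + (2.00 × 10^-3)²/(2.1 × 10^-5) = 1.92 × 10^-1 M

C₀ = 1.9 × 10^-1 M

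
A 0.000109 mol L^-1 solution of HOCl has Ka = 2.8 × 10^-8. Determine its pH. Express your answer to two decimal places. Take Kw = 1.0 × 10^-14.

pH = 5.76

HOCl ⇌ OCl- + H+
Let x = [H+] at equilibrium. Ka = x²/(0.000109 − x).
Since Ka ≪ C₀, x ≈ √(Ka·C₀) = 1.75 × 10^-6 M.
(x/C₀ = 1.6% < 5%, so the approximation holds.)
pH = −log[H+] = −log(1.75 × 10^-6) = 5.76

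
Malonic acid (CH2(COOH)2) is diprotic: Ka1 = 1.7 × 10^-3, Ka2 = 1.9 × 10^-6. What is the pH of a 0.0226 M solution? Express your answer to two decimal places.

Ka1 ≫ Ka2, so treat the first dissociation as the only significant source of H+.
Ka1 = x²/(0.0226 − x) = 1.7 × 10^-3
Solving the quadratic: x = (−Ka1 + √(Ka1² + 4·Ka1·C₀))/2 = 5.41 × 10^-3 M
pH = −log(5.41 × 10^-3) = 2.27

pH = 2.27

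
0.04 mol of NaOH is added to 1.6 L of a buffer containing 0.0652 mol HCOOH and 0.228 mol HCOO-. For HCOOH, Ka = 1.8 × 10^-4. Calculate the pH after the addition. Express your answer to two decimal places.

OH- converts HCOOH to HCOO-: HCOOH → 0.0252 mol, HCOO- → 0.268 mol.
pKa = −log(1.8 × 10^-4) = 3.745
pH = pKa + log([A⁻]/[HA]) = 3.745 + log(0.268/0.0252) = 3.745 +1.027

pH = 4.77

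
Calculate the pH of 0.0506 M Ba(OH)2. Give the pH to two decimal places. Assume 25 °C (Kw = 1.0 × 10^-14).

Ba(OH)2 is a strong base (each formula unit releases 2 OH-); [OH-] = 0.101 M.
pOH = -log(0.101) = 0.99
pH = 14.00 - 0.99 = 13.01

pH = 13.01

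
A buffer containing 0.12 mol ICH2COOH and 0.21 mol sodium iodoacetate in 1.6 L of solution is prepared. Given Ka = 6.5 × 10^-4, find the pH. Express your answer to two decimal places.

pKa = −log(6.5 × 10^-4) = 3.187
pH = pKa + log([A⁻]/[HA]) = 3.187 + log(0.21/0.12)
pH = 3.187 + (+0.243) = 3.43

pH = 3.43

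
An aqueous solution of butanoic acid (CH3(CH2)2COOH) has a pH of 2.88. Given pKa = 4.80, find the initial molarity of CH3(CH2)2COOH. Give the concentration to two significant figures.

C₀ = 1.1 × 10^-1 M

[H+] = 10^(-2.88) = 1.32 × 10^-3 M = x
Ka = 10^(−4.80) = 1.58 × 10^-5
Ka = x²/(C₀ − x) ⇒ C₀ = x + x²/Ka
C₀ = 1.32 × 10^-3 + (1.32 × 10^-3)²/(1.58 × 10^-5) = 1.12 × 10^-1 M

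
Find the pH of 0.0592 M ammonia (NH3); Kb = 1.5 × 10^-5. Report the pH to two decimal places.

pH = 10.97

NH3 + H2O ⇌ NH4+ + OH-
From the ICE table, Kb = [OH-]²/(0.0592 − [OH-]) = 1.5 × 10^-5.
Assume [OH-] ≪ 0.0592: [OH-] ≈ √(1.5 × 10^-5 × 0.0592) = 9.42 × 10^-4 M
pOH = 3.03, so pH = 14.00 − pOH = 10.97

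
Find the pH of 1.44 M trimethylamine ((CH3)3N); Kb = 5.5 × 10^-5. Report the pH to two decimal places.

pH = 11.95

(CH3)3N + H2O ⇌ (CH3)3NH+ + OH-
From the ICE table, Kb = [OH-]²/(1.44 − [OH-]) = 5.5 × 10^-5.
Assume [OH-] ≪ 1.44: [OH-] ≈ √(5.5 × 10^-5 × 1.44) = 8.90 × 10^-3 M
pOH = −log(8.90 × 10^-3) = 2.05; pH = 14.00 − 2.05 = 11.95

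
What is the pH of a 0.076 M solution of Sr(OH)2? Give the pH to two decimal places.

pH = 13.18

Sr(OH)2 is a strong base (each formula unit releases 2 OH-); [OH-] = 0.152 M.
pOH = -log(0.152) = 0.82
pH = 14.00 - 0.82 = 13.18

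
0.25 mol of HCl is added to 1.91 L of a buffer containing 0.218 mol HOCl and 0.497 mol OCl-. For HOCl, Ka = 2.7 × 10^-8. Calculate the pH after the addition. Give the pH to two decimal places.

Added H+ converts OCl- to HOCl: HOCl → 0.468 mol, OCl- → 0.247 mol.
pKa = −log(2.7 × 10^-8) = 7.569
pH = pKa + log([A⁻]/[HA]) = 7.569 + log(0.247/0.468) = 7.569 -0.278

pH = 7.29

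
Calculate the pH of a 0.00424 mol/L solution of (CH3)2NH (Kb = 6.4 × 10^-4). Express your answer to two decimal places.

pH = 11.13

(CH3)2NH + H2O ⇌ (CH3)2NH2+ + OH-
Kb = [OH-]²/(0.00424 − [OH-]) = 6.4 × 10^-4
The 5% rule fails; solving [OH-]² + Kb·[OH-] − Kb·C₀ = 0 exactly:
[OH-] = [−0.00064 + √(0.00064² + 1.09e-05)]/2 = 1.36 × 10^-3 M
pOH = −log(1.36 × 10^-3) = 2.87; pH = 14.00 − 2.87 = 11.13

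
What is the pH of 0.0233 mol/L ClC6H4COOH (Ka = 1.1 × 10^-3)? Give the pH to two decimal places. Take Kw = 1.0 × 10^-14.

pH = 2.34

ClC6H4COOH ⇌ ClC6H4COO- + H+
From the ICE table, Ka = x²/(0.0233 − x) = 1.1 × 10^-3.
x is not negligible relative to C₀; solve x² + 0.0011·x − 2.56e-05 = 0.
x = (−Ka + √(Ka² + 4·Ka·C₀))/2 = 4.54 × 10^-3 M
pH = −log[H+] = −log(4.54 × 10^-3) = 2.34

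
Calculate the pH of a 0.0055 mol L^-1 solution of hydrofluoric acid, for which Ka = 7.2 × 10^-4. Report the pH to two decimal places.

HF ⇌ F- + H+
Ka = [H+]²/(0.0055 − [H+]) = 7.2 × 10^-4
The 5% rule fails; solving [H+]² + Ka·[H+] − Ka·C₀ = 0 exactly:
[H+] = [−0.00072 + √(0.00072² + 1.58e-05)]/2 = 1.66 × 10^-3 M
pH = −log(1.66 × 10^-3) = 2.78

pH = 2.78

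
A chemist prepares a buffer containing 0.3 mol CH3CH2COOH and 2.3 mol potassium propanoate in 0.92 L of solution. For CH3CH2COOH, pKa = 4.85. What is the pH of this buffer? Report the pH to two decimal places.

pH = pKa + log([A⁻]/[HA]) = 4.85 + log(2.3/0.3)
pH = 4.85 + (+0.885) = 5.73

pH = 5.73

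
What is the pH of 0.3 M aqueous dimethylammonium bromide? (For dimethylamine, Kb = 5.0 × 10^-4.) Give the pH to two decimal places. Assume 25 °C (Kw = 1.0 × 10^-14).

pH = 5.61

(CH3)2NH2+ is the conjugate acid of the weak base (CH3)2NH.
Ka = Kw/Kb = 1.0×10^-14 / 5.0 × 10^-4 = 2.00 × 10^-11
Let x = [H+] at equilibrium. Ka = x²/(0.3 − x).
Neglecting x in the denominator: x = √(2.00 × 10^-11 × 0.3) = 2.45 × 10^-6 M
Check: 0.00082% ionized — well under 5%, approximation valid.
pH = −log[H+] = −log(2.45 × 10^-6) = 5.61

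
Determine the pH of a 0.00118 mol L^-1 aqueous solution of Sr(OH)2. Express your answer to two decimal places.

pH = 11.37

Sr(OH)2 is a strong base (each formula unit releases 2 OH-); [OH-] = 0.00236 M.
pOH = -log(0.00236) = 2.63
pH = 14.00 - 2.63 = 11.37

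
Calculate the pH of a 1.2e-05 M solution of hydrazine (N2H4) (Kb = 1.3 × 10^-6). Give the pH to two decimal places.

N2H4 + H2O ⇌ N2H5+ + OH-
From the ICE table, Kb = x²/(1.2e-05 − x) = 1.3 × 10^-6.
x is not negligible relative to C₀; solve x² + 1.3e-06·x − 1.56e-11 = 0.
x = (−Kb + √(Kb² + 4·Kb·C₀))/2 = 3.35 × 10^-6 M
pOH = 5.47, so pH = 14.00 − pOH = 8.53

pH = 8.53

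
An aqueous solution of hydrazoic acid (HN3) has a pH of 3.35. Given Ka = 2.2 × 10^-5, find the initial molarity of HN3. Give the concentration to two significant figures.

C₀ = 9.5 × 10^-3 M

[H+] = 10^(-3.35) = 4.47 × 10^-4 M = x
Ka = x²/(C₀ − x) ⇒ C₀ = x + x²/Ka
C₀ = 4.47 × 10^-4 + (4.47 × 10^-4)²/(2.2 × 10^-5) = 9.53 × 10^-3 M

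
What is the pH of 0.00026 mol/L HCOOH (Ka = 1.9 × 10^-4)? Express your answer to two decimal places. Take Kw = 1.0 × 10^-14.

pH = 3.83

HCOOH ⇌ HCOO- + H+
From the ICE table, Ka = x²/(0.00026 − x) = 1.9 × 10^-4.
Here C₀/Ka ≈ 1.37, so the small-x approximation fails. Use the quadratic:
x = (−Ka + √(Ka² + 4·Ka·C₀))/2 = 1.47 × 10^-4 M
pH = −log[H+] = −log(1.47 × 10^-4) = 3.83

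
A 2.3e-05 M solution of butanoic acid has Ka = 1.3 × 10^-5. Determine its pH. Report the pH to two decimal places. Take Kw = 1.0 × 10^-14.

pH = 4.92

CH3(CH2)2COOH ⇌ CH3(CH2)2COO- + H+
Ka = [H+]²/(2.3e-05 − [H+]) = 1.3 × 10^-5
[H+] is not negligible relative to C₀; solve [H+]² + 1.3e-05·[H+] − 2.99e-10 = 0.
[H+] = (−Ka + √(Ka² + 4·Ka·C₀))/2 = 1.20 × 10^-5 M
pH = −log(1.20 × 10^-5) = 4.92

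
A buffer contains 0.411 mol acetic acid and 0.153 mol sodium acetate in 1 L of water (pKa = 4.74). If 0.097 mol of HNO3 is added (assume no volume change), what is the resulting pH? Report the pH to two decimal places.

pH = 3.78

After neutralization: n(CH3COOH) = 0.508 mol, n(CH3COO-) = 0.056 mol.
pH = pKa + log([A⁻]/[HA]) = 4.74 + log(0.056/0.508) = 4.74 -0.958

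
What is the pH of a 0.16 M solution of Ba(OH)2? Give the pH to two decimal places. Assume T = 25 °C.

Ba(OH)2 is a strong base (each formula unit releases 2 OH-); [OH-] = 0.32 M.
pOH = -log(0.32) = 0.49
pH = 14.00 - 0.49 = 13.51

pH = 13.51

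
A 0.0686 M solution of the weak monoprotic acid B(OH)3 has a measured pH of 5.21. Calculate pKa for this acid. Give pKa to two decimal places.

[H+] = 10^(-5.21) = 6.17 × 10^-6 M
At equilibrium [HA] = 0.0686 − 6.17 × 10^-6 = 6.86 × 10^-2 M
Ka = [H+][A-]/[HA] = (6.17 × 10^-6)² / 6.86 × 10^-2 = 5.55 × 10^-10
pKa = -log(5.55 × 10^-10) = 9.26

pKa = 9.26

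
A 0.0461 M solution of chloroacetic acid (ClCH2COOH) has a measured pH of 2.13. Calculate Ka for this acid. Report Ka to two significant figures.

[H+] = 10^(-2.13) = 7.41 × 10^-3 M
At equilibrium [HA] = 0.0461 − 7.41 × 10^-3 = 3.87 × 10^-2 M
Ka = [H+][A-]/[HA] = (7.41 × 10^-3)² / 3.87 × 10^-2 = 1.4 × 10^-3

Ka = 1.4 × 10^-3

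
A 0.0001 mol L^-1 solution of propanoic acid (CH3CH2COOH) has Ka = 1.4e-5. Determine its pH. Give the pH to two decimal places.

pH = 4.51

CH3CH2COOH ⇌ CH3CH2COO- + H+
Let x = [H+] at equilibrium. Ka = x²/(0.0001 − x).
The 5% rule fails; solving x² + Ka·x − Ka·C₀ = 0 exactly:
x = [−1.4e-05 + √(1.4e-05² + 5.6e-09)]/2 = 3.11 × 10^-5 M
pH = −log[H+] = −log(3.11 × 10^-5) = 4.51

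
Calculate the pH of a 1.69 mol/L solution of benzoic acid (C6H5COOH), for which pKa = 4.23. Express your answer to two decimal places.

pH = 2.00

C6H5COOH ⇌ C6H5COO- + H+
Ka = 10^(−4.23) = 5.89 × 10^-5
Let x = [H+] at equilibrium. Ka = x²/(1.69 − x).
Neglecting x in the denominator: x = √(5.89 × 10^-5 × 1.69) = 9.98 × 10^-3 M
(x/C₀ = 0.59% < 5%, so the approximation holds.)
pH = −log(9.98 × 10^-3) = 2.00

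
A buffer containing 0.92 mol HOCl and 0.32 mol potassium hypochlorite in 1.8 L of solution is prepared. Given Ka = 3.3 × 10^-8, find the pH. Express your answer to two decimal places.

pKa = −log(3.3 × 10^-8) = 7.481
Henderson–Hasselbalch: pH = pKa + log([OCl-]/[HOCl]) = 7.481 + log(0.32/0.92)
pH = 7.481 + (-0.459) = 7.02

pH = 7.02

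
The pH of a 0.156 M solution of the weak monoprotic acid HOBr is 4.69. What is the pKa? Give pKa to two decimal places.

[H+] = 10^(-4.69) = 2.04 × 10^-5 M
At equilibrium [HA] = 0.156 − 2.04 × 10^-5 = 1.56 × 10^-1 M
Ka = [H+][A-]/[HA] = (2.04 × 10^-5)² / 1.56 × 10^-1 = 2.67 × 10^-9
pKa = -log(2.67 × 10^-9) = 8.57

pKa = 8.57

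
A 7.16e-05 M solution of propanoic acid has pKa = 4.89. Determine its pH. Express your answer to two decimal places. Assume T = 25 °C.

CH3CH2COOH ⇌ CH3CH2COO- + H+
Ka = 10^(−4.89) = 1.29 × 10^-5
Ka = [H+]²/(7.16e-05 − [H+]) = 1.29 × 10^-5
[H+] is not negligible relative to C₀; solve [H+]² + 1.29e-05·[H+] − 9.24e-10 = 0.
[H+] = [−1.29e-05 + √(1.29e-05² + 3.69e-09)]/2 = 2.46 × 10^-5 M
pH = −log[H+] = −log(2.46 × 10^-5) = 4.61

pH = 4.61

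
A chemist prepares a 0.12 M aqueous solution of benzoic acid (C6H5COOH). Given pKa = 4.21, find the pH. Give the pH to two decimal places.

pH = 2.57

C6H5COOH ⇌ C6H5COO- + H+
Ka = 10^(−4.21) = 6.17 × 10^-5
Ka = [H+]²/(0.12 − [H+]) = 6.17 × 10^-5
Since Ka ≪ C₀, [H+] ≈ √(Ka·C₀) = 2.72 × 10^-3 M.
Check: 2.3% ionized — well under 5%, approximation valid.
pH = −log(2.72 × 10^-3) = 2.57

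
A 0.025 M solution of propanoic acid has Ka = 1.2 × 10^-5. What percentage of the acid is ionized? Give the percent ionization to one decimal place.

2.2%

CH3CH2COOH ⇌ CH3CH2COO- + H+; let x = [H+] at equilibrium.
x ≈ √(Ka·C₀) = √(1.2 × 10^-5 × 0.025) = 5.48 × 10^-4 M
% ionization = x/C₀ × 100% = 5.48 × 10^-4/0.025 × 100% = 2.2%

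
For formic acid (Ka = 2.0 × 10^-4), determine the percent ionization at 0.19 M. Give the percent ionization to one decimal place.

3.2%

HCOOH ⇌ HCOO- + H+; let x = [H+] at equilibrium.
x ≈ √(Ka·C₀) = √(2.0 × 10^-4 × 0.19) = 6.16 × 10^-3 M
Fraction ionized = 6.16 × 10^-3 / 0.19 = 0.0324 → 3.2%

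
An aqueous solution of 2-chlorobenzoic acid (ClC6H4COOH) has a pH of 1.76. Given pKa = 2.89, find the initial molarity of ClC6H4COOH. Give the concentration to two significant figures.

C₀ = 2.5 × 10^-1 M

[H+] = 10^(-1.76) = 1.74 × 10^-2 M = x
Ka = 10^(−2.89) = 1.29 × 10^-3
Ka = x²/(C₀ − x) ⇒ C₀ = x + x²/Ka
C₀ = 1.74 × 10^-2 + (1.74 × 10^-2)²/(1.29 × 10^-3) = 2.52 × 10^-1 M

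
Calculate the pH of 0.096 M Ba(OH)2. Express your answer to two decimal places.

Ba(OH)2 is a strong base (each formula unit releases 2 OH-); [OH-] = 0.192 M.
pOH = -log(0.192) = 0.72
pH = 14.00 - 0.72 = 13.28

pH = 13.28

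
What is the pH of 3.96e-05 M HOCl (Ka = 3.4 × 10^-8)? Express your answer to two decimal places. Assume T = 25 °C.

HOCl ⇌ OCl- + H+
Ka = [H+]²/(3.96e-05 − [H+]) = 3.4 × 10^-8
Neglecting [H+] in the denominator: [H+] = √(3.4 × 10^-8 × 3.96e-05) = 1.16 × 10^-6 M
([H+]/C₀ = 2.9% < 5%, so the approximation holds.)
pH = −log(1.16 × 10^-6) = 5.94

pH = 5.94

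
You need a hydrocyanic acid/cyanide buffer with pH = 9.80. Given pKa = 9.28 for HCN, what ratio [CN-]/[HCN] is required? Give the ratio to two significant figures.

pH = pKa + log(r) ⇒ log(r) = 9.80 − 9.28 = +0.52
r = [CN-]/[HCN] = 10^(+0.52) = 3.31

ratio = 3.3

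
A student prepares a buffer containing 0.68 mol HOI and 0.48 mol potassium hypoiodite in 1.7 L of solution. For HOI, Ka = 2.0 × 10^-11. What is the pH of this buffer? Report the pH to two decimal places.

pKa = −log(2.0 × 10^-11) = 10.699
pH = pKa + log([A⁻]/[HA]) = 10.699 + log(0.48/0.68)
pH = 10.699 + (-0.151) = 10.55

pH = 10.55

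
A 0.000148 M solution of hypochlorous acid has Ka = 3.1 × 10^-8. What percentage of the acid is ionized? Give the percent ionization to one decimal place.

1.4%

HOCl ⇌ OCl- + H+; let x = [H+] at equilibrium.
x ≈ √(Ka·C₀) = √(3.1 × 10^-8 × 0.000148) = 2.14 × 10^-6 M
% ionization = x/C₀ × 100% = 2.14 × 10^-6/0.000148 × 100% = 1.4%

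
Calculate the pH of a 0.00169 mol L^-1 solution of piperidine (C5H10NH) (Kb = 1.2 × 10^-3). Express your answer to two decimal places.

C5H10NH + H2O ⇌ C5H10NH2+ + OH-
From the ICE table, Kb = [OH-]²/(0.00169 − [OH-]) = 1.2 × 10^-3.
Here C₀/Kb ≈ 1.41, so the small-[OH-] approximation fails. Use the quadratic:
[OH-] = (−Kb + √(Kb² + 4·Kb·C₀))/2 = 9.45 × 10^-4 M
pOH = 3.02, so pH = 14.00 − pOH = 10.98

pH = 10.98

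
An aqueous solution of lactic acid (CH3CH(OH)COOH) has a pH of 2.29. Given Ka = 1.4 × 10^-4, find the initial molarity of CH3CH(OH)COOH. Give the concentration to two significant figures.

C₀ = 1.9 × 10^-1 M

[H+] = 10^(-2.29) = 5.13 × 10^-3 M = x
Ka = x²/(C₀ − x) ⇒ C₀ = x + x²/Ka
C₀ = 5.13 × 10^-3 + (5.13 × 10^-3)²/(1.4 × 10^-4) = 1.93 × 10^-1 M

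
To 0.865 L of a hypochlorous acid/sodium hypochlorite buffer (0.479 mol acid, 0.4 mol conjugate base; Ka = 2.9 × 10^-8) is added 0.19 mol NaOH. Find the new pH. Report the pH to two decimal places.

After neutralization: n(HOCl) = 0.289 mol, n(OCl-) = 0.59 mol.
pKa = −log(2.9 × 10^-8) = 7.538
Henderson–Hasselbalch with mole ratio 0.59/0.289: pH = 7.538 + (+0.310)

pH = 7.85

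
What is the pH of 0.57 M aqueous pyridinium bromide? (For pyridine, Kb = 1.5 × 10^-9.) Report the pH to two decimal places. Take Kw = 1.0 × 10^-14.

C5H5NH+ is the conjugate acid of the weak base C5H5N.
Ka = Kw/Kb = 1.0×10^-14 / 1.5 × 10^-9 = 6.67 × 10^-6
Ka = [H+]²/(0.57 − [H+]) = 6.67 × 10^-6
Since Ka ≪ C₀, [H+] ≈ √(Ka·C₀) = 1.95 × 10^-3 M.
pH = −log[H+] = −log(1.95 × 10^-3) = 2.71

pH = 2.71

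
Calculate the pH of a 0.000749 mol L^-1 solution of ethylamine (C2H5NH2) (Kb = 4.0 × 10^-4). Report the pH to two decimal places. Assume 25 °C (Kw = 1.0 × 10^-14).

pH = 10.58

C2H5NH2 + H2O ⇌ C2H5NH3+ + OH-
Kb = x²/(0.000749 − x) = 4.0 × 10^-4
x is not negligible relative to C₀; solve x² + 0.0004·x − 3e-07 = 0.
x = [−0.0004 + √(0.0004² + 1.2e-06)]/2 = 3.83 × 10^-4 M
pOH = −log(3.83 × 10^-4) = 3.42; pH = 14.00 − 3.42 = 10.58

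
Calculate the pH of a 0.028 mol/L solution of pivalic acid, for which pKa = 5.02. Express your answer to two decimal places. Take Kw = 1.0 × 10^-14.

pH = 3.29

(CH3)3CCOOH ⇌ (CH3)3CCOO- + H+
Ka = 10^(−5.02) = 9.55 × 10^-6
From the ICE table, Ka = [H+]²/(0.028 − [H+]) = 9.55 × 10^-6.
Assume [H+] ≪ 0.028: [H+] ≈ √(9.55 × 10^-6 × 0.028) = 5.17 × 10^-4 M
pH = −log[H+] = −log(5.17 × 10^-4) = 3.29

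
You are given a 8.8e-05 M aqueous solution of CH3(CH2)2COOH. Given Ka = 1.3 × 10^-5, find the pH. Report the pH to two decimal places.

pH = 4.55

CH3(CH2)2COOH ⇌ CH3(CH2)2COO- + H+
From the ICE table, Ka = x²/(8.8e-05 − x) = 1.3 × 10^-5.
The 5% rule fails; solving x² + Ka·x − Ka·C₀ = 0 exactly:
x = (−Ka + √(Ka² + 4·Ka·C₀))/2 = 2.79 × 10^-5 M
pH = −log[H+] = −log(2.79 × 10^-5) = 4.55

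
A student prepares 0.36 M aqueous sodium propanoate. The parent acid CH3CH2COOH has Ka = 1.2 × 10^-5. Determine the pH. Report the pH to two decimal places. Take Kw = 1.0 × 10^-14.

CH3CH2COO- is the conjugate base of the weak acid CH3CH2COOH.
Kb = Kw/Ka = 1.0×10^-14 / 1.2 × 10^-5 = 8.33 × 10^-10
Kb = x²/(0.36 − x) = 8.33 × 10^-10
Assume x ≪ 0.36: x ≈ √(8.33 × 10^-10 × 0.36) = 1.73 × 10^-5 M
Check: 0.0048% ionized — well under 5%, approximation valid.
pOH = 4.76, so pH = 14.00 − pOH = 9.24

pH = 9.24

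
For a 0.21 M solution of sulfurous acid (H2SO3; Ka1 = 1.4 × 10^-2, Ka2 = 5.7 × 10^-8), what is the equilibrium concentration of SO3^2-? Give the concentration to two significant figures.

First ionization gives [H+] ≈ [HSO3-] = 4.77 × 10^-2 M.
Second step: Ka2 = [H+][SO3^2-]/[HSO3-] ≈ [SO3^2-] (since [H+] ≈ [HSO3-]).
So [SO3^2-] ≈ Ka2.

5.7 × 10^-8 M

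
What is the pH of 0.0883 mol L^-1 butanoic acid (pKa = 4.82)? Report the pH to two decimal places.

pH = 2.94

CH3(CH2)2COOH ⇌ CH3(CH2)2COO- + H+
Ka = 10^(−4.82) = 1.51 × 10^-5
From the ICE table, Ka = x²/(0.0883 − x) = 1.51 × 10^-5.
Neglecting x in the denominator: x = √(1.51 × 10^-5 × 0.0883) = 1.15 × 10^-3 M
Check: 1.3% ionized — well under 5%, approximation valid.
pH = −log(1.15 × 10^-3) = 2.94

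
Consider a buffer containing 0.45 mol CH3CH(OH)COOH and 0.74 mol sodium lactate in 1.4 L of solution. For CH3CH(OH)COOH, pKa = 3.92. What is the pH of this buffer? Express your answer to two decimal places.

pH = 4.14

Henderson–Hasselbalch: pH = pKa + log([CH3CH(OH)COO-]/[CH3CH(OH)COOH]) = 3.92 + log(0.74/0.45)
pH = 3.92 + (+0.216) = 4.14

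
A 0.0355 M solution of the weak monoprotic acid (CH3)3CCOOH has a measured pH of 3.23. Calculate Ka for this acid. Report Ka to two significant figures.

[H+] = 10^(-3.23) = 5.89 × 10^-4 M
At equilibrium [HA] = 0.0355 − 5.89 × 10^-4 = 3.49 × 10^-2 M
Ka = [H+][A-]/[HA] = (5.89 × 10^-4)² / 3.49 × 10^-2 = 9.9 × 10^-6

Ka = 9.9 × 10^-6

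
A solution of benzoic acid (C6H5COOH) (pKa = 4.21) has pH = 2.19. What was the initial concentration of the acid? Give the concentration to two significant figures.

[H+] = 10^(-2.19) = 6.46 × 10^-3 M = x
Ka = 10^(−4.21) = 6.17 × 10^-5
Ka = x²/(C₀ − x) ⇒ C₀ = x + x²/Ka
C₀ = 6.46 × 10^-3 + (6.46 × 10^-3)²/(6.17 × 10^-5) = 6.83 × 10^-1 M

C₀ = 6.8 × 10^-1 M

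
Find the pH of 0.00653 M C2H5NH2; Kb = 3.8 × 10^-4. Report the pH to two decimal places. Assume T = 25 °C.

C2H5NH2 + H2O ⇌ C2H5NH3+ + OH-
From the ICE table, Kb = x²/(0.00653 − x) = 3.8 × 10^-4.
x is not negligible relative to C₀; solve x² + 0.00038·x − 2.48e-06 = 0.
x = (−Kb + √(Kb² + 4·Kb·C₀))/2 = 1.40 × 10^-3 M
pOH = −log(1.40 × 10^-3) = 2.85; pH = 14.00 − 2.85 = 11.15

pH = 11.15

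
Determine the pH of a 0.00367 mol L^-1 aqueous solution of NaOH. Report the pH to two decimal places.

pH = 11.56

NaOH is a strong base; [OH-] = 0.00367 M.
pOH = -log(0.00367) = 2.44
pH = 14.00 - 2.44 = 11.56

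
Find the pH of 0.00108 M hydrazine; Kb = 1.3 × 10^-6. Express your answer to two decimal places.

pH = 9.57

N2H4 + H2O ⇌ N2H5+ + OH-
Let x = [OH-] at equilibrium. Kb = x²/(0.00108 − x).
Since Kb ≪ C₀, x ≈ √(Kb·C₀) = 3.75 × 10^-5 M.
pOH = −log(3.75 × 10^-5) = 4.43; pH = 14.00 − 4.43 = 9.57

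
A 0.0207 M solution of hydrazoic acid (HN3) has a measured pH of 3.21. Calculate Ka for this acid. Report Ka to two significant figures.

[H+] = 10^(-3.21) = 6.17 × 10^-4 M
At equilibrium [HA] = 0.0207 − 6.17 × 10^-4 = 2.01 × 10^-2 M
Ka = [H+][A-]/[HA] = (6.17 × 10^-4)² / 2.01 × 10^-2 = 1.9 × 10^-5

Ka = 1.9 × 10^-5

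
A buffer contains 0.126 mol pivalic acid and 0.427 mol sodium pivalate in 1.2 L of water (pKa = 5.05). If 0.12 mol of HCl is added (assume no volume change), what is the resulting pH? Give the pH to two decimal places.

pH = 5.15

After neutralization: n((CH3)3CCOOH) = 0.246 mol, n((CH3)3CCOO-) = 0.307 mol.
pH = pKa + log([A⁻]/[HA]) = 5.05 + log(0.307/0.246) = 5.05 +0.096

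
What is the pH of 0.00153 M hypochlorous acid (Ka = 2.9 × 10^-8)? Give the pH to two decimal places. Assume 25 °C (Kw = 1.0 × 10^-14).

pH = 5.18

HOCl ⇌ OCl- + H+
Ka = [H+]²/(0.00153 − [H+]) = 2.9 × 10^-8
Since Ka ≪ C₀, [H+] ≈ √(Ka·C₀) = 6.66 × 10^-6 M.
pH = −log(6.66 × 10^-6) = 5.18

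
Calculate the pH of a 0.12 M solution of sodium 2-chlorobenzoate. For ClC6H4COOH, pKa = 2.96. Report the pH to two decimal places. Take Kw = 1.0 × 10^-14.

pH = 8.02

ClC6H4COO- is the conjugate base of the weak acid ClC6H4COOH.
Ka = 10^(−2.96) = 1.10 × 10^-3
Kb = Kw/Ka = 1.0×10^-14 / 1.10 × 10^-3 = 9.09 × 10^-12
From the ICE table, Kb = [OH-]²/(0.12 − [OH-]) = 9.09 × 10^-12.
Assume [OH-] ≪ 0.12: [OH-] ≈ √(9.09 × 10^-12 × 0.12) = 1.04 × 10^-6 M
([OH-]/C₀ = 0.00087% < 5%, so the approximation holds.)
pOH = −log(1.04 × 10^-6) = 5.98; pH = 14.00 − 5.98 = 8.02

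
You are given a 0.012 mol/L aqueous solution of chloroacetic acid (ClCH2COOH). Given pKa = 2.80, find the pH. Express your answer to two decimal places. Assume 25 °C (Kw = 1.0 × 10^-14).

pH = 2.44

ClCH2COOH ⇌ ClCH2COO- + H+
Ka = 10^(−2.80) = 1.58 × 10^-3
From the ICE table, Ka = x²/(0.012 − x) = 1.58 × 10^-3.
x is not negligible relative to C₀; solve x² + 0.00158·x − 1.9e-05 = 0.
x = [−0.00158 + √(0.00158² + 7.58e-05)]/2 = 3.64 × 10^-3 M
pH = −log(3.64 × 10^-3) = 2.44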